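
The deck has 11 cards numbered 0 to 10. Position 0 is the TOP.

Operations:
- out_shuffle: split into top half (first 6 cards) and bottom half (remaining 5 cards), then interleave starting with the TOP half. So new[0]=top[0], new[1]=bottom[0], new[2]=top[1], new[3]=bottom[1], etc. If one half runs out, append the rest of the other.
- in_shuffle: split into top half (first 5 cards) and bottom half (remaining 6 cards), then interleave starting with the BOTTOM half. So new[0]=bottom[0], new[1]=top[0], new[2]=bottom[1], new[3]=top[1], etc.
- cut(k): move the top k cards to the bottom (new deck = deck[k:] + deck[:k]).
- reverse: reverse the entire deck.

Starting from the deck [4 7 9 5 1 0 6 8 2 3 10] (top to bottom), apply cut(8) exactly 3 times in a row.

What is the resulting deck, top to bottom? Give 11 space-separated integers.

After op 1 (cut(8)): [2 3 10 4 7 9 5 1 0 6 8]
After op 2 (cut(8)): [0 6 8 2 3 10 4 7 9 5 1]
After op 3 (cut(8)): [9 5 1 0 6 8 2 3 10 4 7]

Answer: 9 5 1 0 6 8 2 3 10 4 7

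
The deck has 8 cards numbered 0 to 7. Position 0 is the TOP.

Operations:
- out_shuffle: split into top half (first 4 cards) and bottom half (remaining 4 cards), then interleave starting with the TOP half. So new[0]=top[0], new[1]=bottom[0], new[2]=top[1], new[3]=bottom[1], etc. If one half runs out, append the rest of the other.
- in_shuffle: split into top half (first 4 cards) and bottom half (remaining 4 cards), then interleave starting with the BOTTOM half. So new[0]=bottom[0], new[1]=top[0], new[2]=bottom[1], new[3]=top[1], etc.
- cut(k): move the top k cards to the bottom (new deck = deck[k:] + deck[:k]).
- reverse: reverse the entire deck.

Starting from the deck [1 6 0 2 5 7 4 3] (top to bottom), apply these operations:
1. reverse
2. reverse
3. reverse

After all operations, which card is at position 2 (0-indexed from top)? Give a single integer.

After op 1 (reverse): [3 4 7 5 2 0 6 1]
After op 2 (reverse): [1 6 0 2 5 7 4 3]
After op 3 (reverse): [3 4 7 5 2 0 6 1]
Position 2: card 7.

Answer: 7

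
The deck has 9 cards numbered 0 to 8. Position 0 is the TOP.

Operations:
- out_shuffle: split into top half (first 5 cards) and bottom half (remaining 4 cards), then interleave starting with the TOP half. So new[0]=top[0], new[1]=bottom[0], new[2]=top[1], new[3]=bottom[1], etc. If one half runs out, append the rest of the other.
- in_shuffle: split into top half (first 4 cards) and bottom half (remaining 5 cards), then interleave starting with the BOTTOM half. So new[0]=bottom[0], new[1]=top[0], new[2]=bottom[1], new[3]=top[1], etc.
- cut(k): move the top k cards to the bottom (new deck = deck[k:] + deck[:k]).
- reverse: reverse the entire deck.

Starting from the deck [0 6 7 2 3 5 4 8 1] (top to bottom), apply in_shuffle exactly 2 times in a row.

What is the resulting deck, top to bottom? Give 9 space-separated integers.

After op 1 (in_shuffle): [3 0 5 6 4 7 8 2 1]
After op 2 (in_shuffle): [4 3 7 0 8 5 2 6 1]

Answer: 4 3 7 0 8 5 2 6 1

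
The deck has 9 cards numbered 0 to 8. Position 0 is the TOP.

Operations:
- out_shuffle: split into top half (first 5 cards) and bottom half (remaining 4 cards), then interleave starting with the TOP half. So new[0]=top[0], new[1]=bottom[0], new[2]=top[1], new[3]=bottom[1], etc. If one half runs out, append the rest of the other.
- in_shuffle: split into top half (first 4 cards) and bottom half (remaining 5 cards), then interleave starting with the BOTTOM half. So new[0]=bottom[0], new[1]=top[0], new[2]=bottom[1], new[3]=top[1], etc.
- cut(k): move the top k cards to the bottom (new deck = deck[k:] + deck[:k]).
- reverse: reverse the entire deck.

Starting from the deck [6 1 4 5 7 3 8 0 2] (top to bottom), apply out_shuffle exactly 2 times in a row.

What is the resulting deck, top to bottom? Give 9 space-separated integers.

After op 1 (out_shuffle): [6 3 1 8 4 0 5 2 7]
After op 2 (out_shuffle): [6 0 3 5 1 2 8 7 4]

Answer: 6 0 3 5 1 2 8 7 4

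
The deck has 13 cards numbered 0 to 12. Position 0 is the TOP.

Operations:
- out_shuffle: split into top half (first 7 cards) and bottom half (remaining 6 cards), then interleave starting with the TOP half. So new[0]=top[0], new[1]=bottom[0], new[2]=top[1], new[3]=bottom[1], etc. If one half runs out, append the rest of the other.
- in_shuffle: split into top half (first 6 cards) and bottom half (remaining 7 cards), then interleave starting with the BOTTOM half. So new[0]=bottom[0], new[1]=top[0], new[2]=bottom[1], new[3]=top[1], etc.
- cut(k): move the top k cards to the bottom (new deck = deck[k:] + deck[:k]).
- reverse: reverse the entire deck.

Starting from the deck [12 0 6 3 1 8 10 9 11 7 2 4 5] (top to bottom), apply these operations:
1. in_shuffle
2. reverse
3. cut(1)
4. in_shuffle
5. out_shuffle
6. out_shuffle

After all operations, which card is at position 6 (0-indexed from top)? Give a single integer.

Answer: 12

Derivation:
After op 1 (in_shuffle): [10 12 9 0 11 6 7 3 2 1 4 8 5]
After op 2 (reverse): [5 8 4 1 2 3 7 6 11 0 9 12 10]
After op 3 (cut(1)): [8 4 1 2 3 7 6 11 0 9 12 10 5]
After op 4 (in_shuffle): [6 8 11 4 0 1 9 2 12 3 10 7 5]
After op 5 (out_shuffle): [6 2 8 12 11 3 4 10 0 7 1 5 9]
After op 6 (out_shuffle): [6 10 2 0 8 7 12 1 11 5 3 9 4]
Position 6: card 12.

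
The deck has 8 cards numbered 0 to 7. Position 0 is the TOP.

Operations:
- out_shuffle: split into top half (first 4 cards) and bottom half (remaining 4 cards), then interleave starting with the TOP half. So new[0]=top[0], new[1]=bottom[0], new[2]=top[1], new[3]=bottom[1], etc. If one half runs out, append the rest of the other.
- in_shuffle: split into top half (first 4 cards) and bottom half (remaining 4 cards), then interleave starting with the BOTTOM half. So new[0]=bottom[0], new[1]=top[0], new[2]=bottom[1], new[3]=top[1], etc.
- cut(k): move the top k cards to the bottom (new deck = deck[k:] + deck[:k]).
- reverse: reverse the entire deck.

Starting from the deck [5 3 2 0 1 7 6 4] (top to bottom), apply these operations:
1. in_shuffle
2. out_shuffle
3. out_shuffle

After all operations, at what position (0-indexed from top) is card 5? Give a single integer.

After op 1 (in_shuffle): [1 5 7 3 6 2 4 0]
After op 2 (out_shuffle): [1 6 5 2 7 4 3 0]
After op 3 (out_shuffle): [1 7 6 4 5 3 2 0]
Card 5 is at position 4.

Answer: 4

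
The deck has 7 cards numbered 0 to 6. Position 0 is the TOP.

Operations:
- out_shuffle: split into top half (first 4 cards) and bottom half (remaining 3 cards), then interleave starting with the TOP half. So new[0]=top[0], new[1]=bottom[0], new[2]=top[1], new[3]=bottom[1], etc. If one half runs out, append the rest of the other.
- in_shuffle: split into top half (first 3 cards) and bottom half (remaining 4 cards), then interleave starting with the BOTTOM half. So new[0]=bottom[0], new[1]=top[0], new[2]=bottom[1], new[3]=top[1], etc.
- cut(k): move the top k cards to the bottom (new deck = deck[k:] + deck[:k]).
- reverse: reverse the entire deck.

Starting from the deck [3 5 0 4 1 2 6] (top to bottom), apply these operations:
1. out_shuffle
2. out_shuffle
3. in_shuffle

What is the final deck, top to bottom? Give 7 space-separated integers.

Answer: 6 3 5 0 4 1 2

Derivation:
After op 1 (out_shuffle): [3 1 5 2 0 6 4]
After op 2 (out_shuffle): [3 0 1 6 5 4 2]
After op 3 (in_shuffle): [6 3 5 0 4 1 2]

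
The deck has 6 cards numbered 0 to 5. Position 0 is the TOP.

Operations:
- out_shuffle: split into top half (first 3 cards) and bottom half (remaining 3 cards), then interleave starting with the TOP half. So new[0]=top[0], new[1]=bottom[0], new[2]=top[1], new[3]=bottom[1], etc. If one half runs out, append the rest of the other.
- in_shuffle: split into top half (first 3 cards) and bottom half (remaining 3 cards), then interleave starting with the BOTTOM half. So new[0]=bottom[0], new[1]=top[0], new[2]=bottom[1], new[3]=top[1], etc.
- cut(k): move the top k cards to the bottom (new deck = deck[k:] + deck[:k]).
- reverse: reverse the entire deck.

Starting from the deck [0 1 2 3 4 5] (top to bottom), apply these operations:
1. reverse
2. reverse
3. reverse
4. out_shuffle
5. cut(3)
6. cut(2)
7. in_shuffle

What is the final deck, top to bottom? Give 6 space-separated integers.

After op 1 (reverse): [5 4 3 2 1 0]
After op 2 (reverse): [0 1 2 3 4 5]
After op 3 (reverse): [5 4 3 2 1 0]
After op 4 (out_shuffle): [5 2 4 1 3 0]
After op 5 (cut(3)): [1 3 0 5 2 4]
After op 6 (cut(2)): [0 5 2 4 1 3]
After op 7 (in_shuffle): [4 0 1 5 3 2]

Answer: 4 0 1 5 3 2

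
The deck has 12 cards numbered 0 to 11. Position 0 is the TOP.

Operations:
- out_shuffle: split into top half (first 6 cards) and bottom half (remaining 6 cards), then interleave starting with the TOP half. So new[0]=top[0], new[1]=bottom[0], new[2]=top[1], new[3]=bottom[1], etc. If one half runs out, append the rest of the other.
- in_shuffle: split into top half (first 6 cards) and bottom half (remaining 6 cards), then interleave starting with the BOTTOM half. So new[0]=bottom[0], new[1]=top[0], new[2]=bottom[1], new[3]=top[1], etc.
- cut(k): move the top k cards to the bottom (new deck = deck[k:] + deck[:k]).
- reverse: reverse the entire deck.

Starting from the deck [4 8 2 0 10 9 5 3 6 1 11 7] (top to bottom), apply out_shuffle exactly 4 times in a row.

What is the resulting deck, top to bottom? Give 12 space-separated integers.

After op 1 (out_shuffle): [4 5 8 3 2 6 0 1 10 11 9 7]
After op 2 (out_shuffle): [4 0 5 1 8 10 3 11 2 9 6 7]
After op 3 (out_shuffle): [4 3 0 11 5 2 1 9 8 6 10 7]
After op 4 (out_shuffle): [4 1 3 9 0 8 11 6 5 10 2 7]

Answer: 4 1 3 9 0 8 11 6 5 10 2 7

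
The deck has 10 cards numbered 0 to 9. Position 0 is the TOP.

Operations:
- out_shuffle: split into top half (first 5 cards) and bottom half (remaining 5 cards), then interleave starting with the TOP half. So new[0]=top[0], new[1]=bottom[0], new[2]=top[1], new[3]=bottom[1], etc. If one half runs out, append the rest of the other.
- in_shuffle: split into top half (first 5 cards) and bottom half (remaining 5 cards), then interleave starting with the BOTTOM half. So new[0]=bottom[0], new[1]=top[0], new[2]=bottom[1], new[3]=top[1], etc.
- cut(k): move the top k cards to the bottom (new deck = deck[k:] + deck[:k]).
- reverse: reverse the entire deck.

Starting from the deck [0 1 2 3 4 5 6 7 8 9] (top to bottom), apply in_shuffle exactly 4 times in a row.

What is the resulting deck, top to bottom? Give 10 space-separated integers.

After op 1 (in_shuffle): [5 0 6 1 7 2 8 3 9 4]
After op 2 (in_shuffle): [2 5 8 0 3 6 9 1 4 7]
After op 3 (in_shuffle): [6 2 9 5 1 8 4 0 7 3]
After op 4 (in_shuffle): [8 6 4 2 0 9 7 5 3 1]

Answer: 8 6 4 2 0 9 7 5 3 1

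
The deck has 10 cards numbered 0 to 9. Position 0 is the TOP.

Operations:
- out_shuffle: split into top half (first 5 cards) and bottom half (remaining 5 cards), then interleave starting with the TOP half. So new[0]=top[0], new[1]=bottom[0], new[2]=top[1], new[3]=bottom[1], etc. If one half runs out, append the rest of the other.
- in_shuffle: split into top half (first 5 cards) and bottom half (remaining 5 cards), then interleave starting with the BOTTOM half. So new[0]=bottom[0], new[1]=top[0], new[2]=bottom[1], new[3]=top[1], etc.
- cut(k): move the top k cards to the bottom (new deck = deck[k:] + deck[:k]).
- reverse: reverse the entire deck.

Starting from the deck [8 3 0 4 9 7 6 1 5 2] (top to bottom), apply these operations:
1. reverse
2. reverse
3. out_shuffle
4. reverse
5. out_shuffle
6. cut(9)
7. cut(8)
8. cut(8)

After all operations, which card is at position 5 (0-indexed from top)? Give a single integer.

Answer: 2

Derivation:
After op 1 (reverse): [2 5 1 6 7 9 4 0 3 8]
After op 2 (reverse): [8 3 0 4 9 7 6 1 5 2]
After op 3 (out_shuffle): [8 7 3 6 0 1 4 5 9 2]
After op 4 (reverse): [2 9 5 4 1 0 6 3 7 8]
After op 5 (out_shuffle): [2 0 9 6 5 3 4 7 1 8]
After op 6 (cut(9)): [8 2 0 9 6 5 3 4 7 1]
After op 7 (cut(8)): [7 1 8 2 0 9 6 5 3 4]
After op 8 (cut(8)): [3 4 7 1 8 2 0 9 6 5]
Position 5: card 2.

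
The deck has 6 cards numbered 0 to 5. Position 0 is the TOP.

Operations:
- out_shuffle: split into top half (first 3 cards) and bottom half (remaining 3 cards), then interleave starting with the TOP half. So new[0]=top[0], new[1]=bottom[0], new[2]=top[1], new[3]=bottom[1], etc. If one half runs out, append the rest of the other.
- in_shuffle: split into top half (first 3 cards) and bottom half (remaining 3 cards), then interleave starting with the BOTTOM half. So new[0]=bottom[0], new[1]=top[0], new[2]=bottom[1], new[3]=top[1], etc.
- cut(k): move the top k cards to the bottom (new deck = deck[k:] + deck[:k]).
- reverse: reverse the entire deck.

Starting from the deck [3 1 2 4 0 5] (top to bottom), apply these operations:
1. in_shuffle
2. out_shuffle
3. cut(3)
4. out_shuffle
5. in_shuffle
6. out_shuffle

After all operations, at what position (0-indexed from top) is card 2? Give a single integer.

Answer: 4

Derivation:
After op 1 (in_shuffle): [4 3 0 1 5 2]
After op 2 (out_shuffle): [4 1 3 5 0 2]
After op 3 (cut(3)): [5 0 2 4 1 3]
After op 4 (out_shuffle): [5 4 0 1 2 3]
After op 5 (in_shuffle): [1 5 2 4 3 0]
After op 6 (out_shuffle): [1 4 5 3 2 0]
Card 2 is at position 4.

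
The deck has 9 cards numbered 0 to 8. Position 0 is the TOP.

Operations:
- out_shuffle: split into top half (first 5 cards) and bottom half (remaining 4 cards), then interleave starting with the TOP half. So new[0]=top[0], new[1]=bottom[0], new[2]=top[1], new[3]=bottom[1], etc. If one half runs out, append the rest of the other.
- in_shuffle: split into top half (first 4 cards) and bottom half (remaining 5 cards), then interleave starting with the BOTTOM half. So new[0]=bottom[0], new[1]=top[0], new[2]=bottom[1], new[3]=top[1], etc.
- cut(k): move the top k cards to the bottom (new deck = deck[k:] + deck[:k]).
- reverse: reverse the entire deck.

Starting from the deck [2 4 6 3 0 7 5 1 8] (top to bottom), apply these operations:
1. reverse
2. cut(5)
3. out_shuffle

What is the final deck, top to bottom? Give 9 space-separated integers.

After op 1 (reverse): [8 1 5 7 0 3 6 4 2]
After op 2 (cut(5)): [3 6 4 2 8 1 5 7 0]
After op 3 (out_shuffle): [3 1 6 5 4 7 2 0 8]

Answer: 3 1 6 5 4 7 2 0 8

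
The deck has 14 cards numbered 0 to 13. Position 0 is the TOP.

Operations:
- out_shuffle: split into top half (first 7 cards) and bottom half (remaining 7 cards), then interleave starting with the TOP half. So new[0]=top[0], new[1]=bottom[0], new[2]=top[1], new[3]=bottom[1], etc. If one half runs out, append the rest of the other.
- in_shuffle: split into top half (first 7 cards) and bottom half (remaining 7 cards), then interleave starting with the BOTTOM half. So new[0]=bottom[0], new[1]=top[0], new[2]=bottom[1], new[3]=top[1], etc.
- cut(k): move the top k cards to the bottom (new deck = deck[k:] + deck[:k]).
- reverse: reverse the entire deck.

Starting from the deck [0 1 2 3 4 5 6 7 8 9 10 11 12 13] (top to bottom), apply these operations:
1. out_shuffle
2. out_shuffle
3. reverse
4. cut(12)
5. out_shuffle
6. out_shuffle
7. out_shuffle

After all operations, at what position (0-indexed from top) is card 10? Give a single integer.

After op 1 (out_shuffle): [0 7 1 8 2 9 3 10 4 11 5 12 6 13]
After op 2 (out_shuffle): [0 10 7 4 1 11 8 5 2 12 9 6 3 13]
After op 3 (reverse): [13 3 6 9 12 2 5 8 11 1 4 7 10 0]
After op 4 (cut(12)): [10 0 13 3 6 9 12 2 5 8 11 1 4 7]
After op 5 (out_shuffle): [10 2 0 5 13 8 3 11 6 1 9 4 12 7]
After op 6 (out_shuffle): [10 11 2 6 0 1 5 9 13 4 8 12 3 7]
After op 7 (out_shuffle): [10 9 11 13 2 4 6 8 0 12 1 3 5 7]
Card 10 is at position 0.

Answer: 0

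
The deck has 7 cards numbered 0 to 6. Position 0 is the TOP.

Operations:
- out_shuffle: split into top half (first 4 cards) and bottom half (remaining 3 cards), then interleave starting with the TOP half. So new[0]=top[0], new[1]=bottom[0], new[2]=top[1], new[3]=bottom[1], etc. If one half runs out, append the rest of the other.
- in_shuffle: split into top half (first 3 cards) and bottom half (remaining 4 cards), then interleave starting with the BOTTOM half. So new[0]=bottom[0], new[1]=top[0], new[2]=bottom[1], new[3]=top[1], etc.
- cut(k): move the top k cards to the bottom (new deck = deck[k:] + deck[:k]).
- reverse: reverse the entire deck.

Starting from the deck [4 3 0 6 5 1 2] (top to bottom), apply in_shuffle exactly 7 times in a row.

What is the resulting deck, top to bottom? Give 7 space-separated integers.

After op 1 (in_shuffle): [6 4 5 3 1 0 2]
After op 2 (in_shuffle): [3 6 1 4 0 5 2]
After op 3 (in_shuffle): [4 3 0 6 5 1 2]
After op 4 (in_shuffle): [6 4 5 3 1 0 2]
After op 5 (in_shuffle): [3 6 1 4 0 5 2]
After op 6 (in_shuffle): [4 3 0 6 5 1 2]
After op 7 (in_shuffle): [6 4 5 3 1 0 2]

Answer: 6 4 5 3 1 0 2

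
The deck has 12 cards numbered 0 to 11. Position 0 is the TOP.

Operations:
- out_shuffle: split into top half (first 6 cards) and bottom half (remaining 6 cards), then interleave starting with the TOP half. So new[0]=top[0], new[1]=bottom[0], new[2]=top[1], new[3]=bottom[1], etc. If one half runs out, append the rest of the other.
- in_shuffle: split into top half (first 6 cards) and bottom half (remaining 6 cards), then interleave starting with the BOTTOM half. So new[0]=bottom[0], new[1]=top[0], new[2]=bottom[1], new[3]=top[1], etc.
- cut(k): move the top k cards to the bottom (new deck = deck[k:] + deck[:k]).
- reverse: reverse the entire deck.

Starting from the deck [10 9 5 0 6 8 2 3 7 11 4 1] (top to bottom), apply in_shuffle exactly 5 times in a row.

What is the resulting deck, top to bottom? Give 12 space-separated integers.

Answer: 4 7 2 6 5 10 1 11 3 8 0 9

Derivation:
After op 1 (in_shuffle): [2 10 3 9 7 5 11 0 4 6 1 8]
After op 2 (in_shuffle): [11 2 0 10 4 3 6 9 1 7 8 5]
After op 3 (in_shuffle): [6 11 9 2 1 0 7 10 8 4 5 3]
After op 4 (in_shuffle): [7 6 10 11 8 9 4 2 5 1 3 0]
After op 5 (in_shuffle): [4 7 2 6 5 10 1 11 3 8 0 9]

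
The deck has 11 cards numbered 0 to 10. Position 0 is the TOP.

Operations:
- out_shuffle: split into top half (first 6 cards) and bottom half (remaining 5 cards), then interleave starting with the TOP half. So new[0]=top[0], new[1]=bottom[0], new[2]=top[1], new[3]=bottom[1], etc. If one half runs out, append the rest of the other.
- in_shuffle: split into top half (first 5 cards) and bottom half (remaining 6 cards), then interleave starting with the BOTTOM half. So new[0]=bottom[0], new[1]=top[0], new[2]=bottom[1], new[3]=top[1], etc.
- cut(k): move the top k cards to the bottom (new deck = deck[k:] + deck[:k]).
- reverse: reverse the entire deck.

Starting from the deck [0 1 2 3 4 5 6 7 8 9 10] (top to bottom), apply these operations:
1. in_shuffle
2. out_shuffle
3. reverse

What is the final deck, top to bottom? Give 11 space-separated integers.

Answer: 2 10 7 4 1 9 6 3 0 8 5

Derivation:
After op 1 (in_shuffle): [5 0 6 1 7 2 8 3 9 4 10]
After op 2 (out_shuffle): [5 8 0 3 6 9 1 4 7 10 2]
After op 3 (reverse): [2 10 7 4 1 9 6 3 0 8 5]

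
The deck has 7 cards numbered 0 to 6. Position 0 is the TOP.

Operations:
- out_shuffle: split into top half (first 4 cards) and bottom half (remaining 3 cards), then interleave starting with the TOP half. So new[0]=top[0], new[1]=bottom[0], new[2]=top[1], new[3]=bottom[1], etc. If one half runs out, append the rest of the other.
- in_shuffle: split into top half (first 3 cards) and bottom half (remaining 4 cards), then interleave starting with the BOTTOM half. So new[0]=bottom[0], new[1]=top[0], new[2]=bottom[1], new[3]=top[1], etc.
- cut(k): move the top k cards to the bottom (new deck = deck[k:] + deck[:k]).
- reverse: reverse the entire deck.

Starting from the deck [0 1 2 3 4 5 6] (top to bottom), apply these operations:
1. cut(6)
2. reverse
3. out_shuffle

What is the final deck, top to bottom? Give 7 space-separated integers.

Answer: 5 1 4 0 3 6 2

Derivation:
After op 1 (cut(6)): [6 0 1 2 3 4 5]
After op 2 (reverse): [5 4 3 2 1 0 6]
After op 3 (out_shuffle): [5 1 4 0 3 6 2]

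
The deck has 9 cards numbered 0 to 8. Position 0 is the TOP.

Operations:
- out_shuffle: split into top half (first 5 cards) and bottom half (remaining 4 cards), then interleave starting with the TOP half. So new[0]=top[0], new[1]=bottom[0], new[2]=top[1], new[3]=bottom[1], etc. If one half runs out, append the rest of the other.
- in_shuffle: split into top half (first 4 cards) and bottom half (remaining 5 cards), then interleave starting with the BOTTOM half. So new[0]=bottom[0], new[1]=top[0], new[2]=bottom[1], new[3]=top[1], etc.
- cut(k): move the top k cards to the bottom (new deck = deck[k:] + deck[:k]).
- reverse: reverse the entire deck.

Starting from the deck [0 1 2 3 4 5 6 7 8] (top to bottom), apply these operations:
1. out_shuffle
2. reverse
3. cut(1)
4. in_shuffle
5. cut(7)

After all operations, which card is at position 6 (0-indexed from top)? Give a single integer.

Answer: 5

Derivation:
After op 1 (out_shuffle): [0 5 1 6 2 7 3 8 4]
After op 2 (reverse): [4 8 3 7 2 6 1 5 0]
After op 3 (cut(1)): [8 3 7 2 6 1 5 0 4]
After op 4 (in_shuffle): [6 8 1 3 5 7 0 2 4]
After op 5 (cut(7)): [2 4 6 8 1 3 5 7 0]
Position 6: card 5.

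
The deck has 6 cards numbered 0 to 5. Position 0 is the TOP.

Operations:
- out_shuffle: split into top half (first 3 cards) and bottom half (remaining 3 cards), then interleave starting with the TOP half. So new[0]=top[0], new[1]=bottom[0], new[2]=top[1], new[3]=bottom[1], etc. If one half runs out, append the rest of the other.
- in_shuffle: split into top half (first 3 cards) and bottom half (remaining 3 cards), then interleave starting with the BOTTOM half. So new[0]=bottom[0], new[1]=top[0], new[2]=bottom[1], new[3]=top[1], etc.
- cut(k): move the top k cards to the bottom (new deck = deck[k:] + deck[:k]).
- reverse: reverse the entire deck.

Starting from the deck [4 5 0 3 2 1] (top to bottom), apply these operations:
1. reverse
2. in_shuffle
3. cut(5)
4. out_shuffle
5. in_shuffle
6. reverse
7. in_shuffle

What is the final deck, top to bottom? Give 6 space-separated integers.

Answer: 1 0 3 4 2 5

Derivation:
After op 1 (reverse): [1 2 3 0 5 4]
After op 2 (in_shuffle): [0 1 5 2 4 3]
After op 3 (cut(5)): [3 0 1 5 2 4]
After op 4 (out_shuffle): [3 5 0 2 1 4]
After op 5 (in_shuffle): [2 3 1 5 4 0]
After op 6 (reverse): [0 4 5 1 3 2]
After op 7 (in_shuffle): [1 0 3 4 2 5]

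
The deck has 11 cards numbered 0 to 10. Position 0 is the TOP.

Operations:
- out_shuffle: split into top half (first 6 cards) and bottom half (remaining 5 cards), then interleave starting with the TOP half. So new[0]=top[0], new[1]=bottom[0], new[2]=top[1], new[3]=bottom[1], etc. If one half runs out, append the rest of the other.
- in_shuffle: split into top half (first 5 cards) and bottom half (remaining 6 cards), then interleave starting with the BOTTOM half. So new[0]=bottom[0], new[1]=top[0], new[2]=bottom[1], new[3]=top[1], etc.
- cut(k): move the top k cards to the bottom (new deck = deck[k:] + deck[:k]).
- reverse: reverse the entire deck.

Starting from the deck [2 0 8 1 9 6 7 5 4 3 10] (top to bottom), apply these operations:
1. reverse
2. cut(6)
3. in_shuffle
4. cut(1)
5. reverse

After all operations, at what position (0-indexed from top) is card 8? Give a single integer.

After op 1 (reverse): [10 3 4 5 7 6 9 1 8 0 2]
After op 2 (cut(6)): [9 1 8 0 2 10 3 4 5 7 6]
After op 3 (in_shuffle): [10 9 3 1 4 8 5 0 7 2 6]
After op 4 (cut(1)): [9 3 1 4 8 5 0 7 2 6 10]
After op 5 (reverse): [10 6 2 7 0 5 8 4 1 3 9]
Card 8 is at position 6.

Answer: 6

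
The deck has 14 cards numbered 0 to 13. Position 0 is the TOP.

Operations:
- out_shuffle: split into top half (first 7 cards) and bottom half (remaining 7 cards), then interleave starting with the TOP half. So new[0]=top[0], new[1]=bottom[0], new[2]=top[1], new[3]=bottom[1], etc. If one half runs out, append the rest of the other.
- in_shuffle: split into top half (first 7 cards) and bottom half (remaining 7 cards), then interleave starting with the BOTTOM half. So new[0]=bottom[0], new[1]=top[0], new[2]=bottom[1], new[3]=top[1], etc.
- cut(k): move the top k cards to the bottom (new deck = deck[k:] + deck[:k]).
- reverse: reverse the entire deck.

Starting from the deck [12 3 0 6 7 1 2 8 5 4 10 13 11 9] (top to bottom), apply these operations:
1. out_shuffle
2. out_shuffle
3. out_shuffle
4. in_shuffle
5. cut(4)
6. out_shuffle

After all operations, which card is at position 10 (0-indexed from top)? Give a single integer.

Answer: 8

Derivation:
After op 1 (out_shuffle): [12 8 3 5 0 4 6 10 7 13 1 11 2 9]
After op 2 (out_shuffle): [12 10 8 7 3 13 5 1 0 11 4 2 6 9]
After op 3 (out_shuffle): [12 1 10 0 8 11 7 4 3 2 13 6 5 9]
After op 4 (in_shuffle): [4 12 3 1 2 10 13 0 6 8 5 11 9 7]
After op 5 (cut(4)): [2 10 13 0 6 8 5 11 9 7 4 12 3 1]
After op 6 (out_shuffle): [2 11 10 9 13 7 0 4 6 12 8 3 5 1]
Position 10: card 8.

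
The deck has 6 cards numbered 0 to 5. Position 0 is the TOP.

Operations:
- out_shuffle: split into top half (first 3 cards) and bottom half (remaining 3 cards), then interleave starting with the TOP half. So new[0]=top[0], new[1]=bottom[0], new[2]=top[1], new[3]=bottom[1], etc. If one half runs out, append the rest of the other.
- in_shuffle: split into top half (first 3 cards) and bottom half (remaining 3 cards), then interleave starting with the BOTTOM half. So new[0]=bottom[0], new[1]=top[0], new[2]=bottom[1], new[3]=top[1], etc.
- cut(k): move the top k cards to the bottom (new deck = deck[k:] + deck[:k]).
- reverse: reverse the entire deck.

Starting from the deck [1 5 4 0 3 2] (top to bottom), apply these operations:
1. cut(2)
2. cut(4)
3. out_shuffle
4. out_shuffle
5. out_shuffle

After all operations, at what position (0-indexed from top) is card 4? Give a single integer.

Answer: 1

Derivation:
After op 1 (cut(2)): [4 0 3 2 1 5]
After op 2 (cut(4)): [1 5 4 0 3 2]
After op 3 (out_shuffle): [1 0 5 3 4 2]
After op 4 (out_shuffle): [1 3 0 4 5 2]
After op 5 (out_shuffle): [1 4 3 5 0 2]
Card 4 is at position 1.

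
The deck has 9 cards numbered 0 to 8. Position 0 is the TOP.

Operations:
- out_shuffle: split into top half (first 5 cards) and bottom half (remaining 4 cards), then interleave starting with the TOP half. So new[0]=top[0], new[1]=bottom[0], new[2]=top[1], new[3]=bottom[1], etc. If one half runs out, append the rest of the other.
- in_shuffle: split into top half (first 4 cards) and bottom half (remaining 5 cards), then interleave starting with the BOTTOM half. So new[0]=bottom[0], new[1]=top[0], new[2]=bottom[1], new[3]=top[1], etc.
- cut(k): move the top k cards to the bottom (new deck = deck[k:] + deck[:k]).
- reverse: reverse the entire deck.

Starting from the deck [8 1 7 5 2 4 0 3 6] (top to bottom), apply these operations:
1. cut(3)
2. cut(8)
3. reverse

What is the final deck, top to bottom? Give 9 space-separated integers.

After op 1 (cut(3)): [5 2 4 0 3 6 8 1 7]
After op 2 (cut(8)): [7 5 2 4 0 3 6 8 1]
After op 3 (reverse): [1 8 6 3 0 4 2 5 7]

Answer: 1 8 6 3 0 4 2 5 7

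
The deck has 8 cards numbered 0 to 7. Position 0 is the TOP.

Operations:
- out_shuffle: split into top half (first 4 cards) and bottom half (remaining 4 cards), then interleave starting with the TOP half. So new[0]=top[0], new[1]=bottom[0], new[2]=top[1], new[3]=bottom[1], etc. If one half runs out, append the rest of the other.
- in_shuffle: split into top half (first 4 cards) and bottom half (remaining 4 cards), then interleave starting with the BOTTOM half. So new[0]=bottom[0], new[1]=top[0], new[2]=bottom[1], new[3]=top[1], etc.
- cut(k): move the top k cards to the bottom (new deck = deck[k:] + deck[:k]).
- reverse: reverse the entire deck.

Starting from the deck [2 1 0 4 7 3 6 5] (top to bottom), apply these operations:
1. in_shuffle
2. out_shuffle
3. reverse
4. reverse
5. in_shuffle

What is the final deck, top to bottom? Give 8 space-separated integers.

After op 1 (in_shuffle): [7 2 3 1 6 0 5 4]
After op 2 (out_shuffle): [7 6 2 0 3 5 1 4]
After op 3 (reverse): [4 1 5 3 0 2 6 7]
After op 4 (reverse): [7 6 2 0 3 5 1 4]
After op 5 (in_shuffle): [3 7 5 6 1 2 4 0]

Answer: 3 7 5 6 1 2 4 0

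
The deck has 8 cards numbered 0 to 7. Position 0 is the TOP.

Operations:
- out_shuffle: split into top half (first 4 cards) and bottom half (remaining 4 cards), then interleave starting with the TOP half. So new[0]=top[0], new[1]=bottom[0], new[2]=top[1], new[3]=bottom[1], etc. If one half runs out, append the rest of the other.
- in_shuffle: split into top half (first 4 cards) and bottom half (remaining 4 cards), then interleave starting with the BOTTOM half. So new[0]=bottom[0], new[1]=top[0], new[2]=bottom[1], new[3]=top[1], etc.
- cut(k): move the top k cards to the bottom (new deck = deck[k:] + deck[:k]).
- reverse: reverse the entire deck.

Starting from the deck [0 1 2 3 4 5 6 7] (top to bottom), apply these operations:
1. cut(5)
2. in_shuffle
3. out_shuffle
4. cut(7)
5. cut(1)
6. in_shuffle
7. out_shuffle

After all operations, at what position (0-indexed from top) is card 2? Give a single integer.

After op 1 (cut(5)): [5 6 7 0 1 2 3 4]
After op 2 (in_shuffle): [1 5 2 6 3 7 4 0]
After op 3 (out_shuffle): [1 3 5 7 2 4 6 0]
After op 4 (cut(7)): [0 1 3 5 7 2 4 6]
After op 5 (cut(1)): [1 3 5 7 2 4 6 0]
After op 6 (in_shuffle): [2 1 4 3 6 5 0 7]
After op 7 (out_shuffle): [2 6 1 5 4 0 3 7]
Card 2 is at position 0.

Answer: 0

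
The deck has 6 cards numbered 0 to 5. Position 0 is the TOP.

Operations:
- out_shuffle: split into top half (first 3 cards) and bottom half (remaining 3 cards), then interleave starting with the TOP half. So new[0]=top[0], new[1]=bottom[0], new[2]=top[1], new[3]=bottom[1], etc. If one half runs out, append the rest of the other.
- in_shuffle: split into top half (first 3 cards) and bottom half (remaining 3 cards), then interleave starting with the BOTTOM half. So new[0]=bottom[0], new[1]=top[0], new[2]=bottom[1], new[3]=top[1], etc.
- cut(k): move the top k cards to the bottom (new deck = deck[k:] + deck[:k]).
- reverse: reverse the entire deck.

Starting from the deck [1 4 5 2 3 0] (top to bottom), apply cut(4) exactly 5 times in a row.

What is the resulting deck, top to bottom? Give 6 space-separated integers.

Answer: 5 2 3 0 1 4

Derivation:
After op 1 (cut(4)): [3 0 1 4 5 2]
After op 2 (cut(4)): [5 2 3 0 1 4]
After op 3 (cut(4)): [1 4 5 2 3 0]
After op 4 (cut(4)): [3 0 1 4 5 2]
After op 5 (cut(4)): [5 2 3 0 1 4]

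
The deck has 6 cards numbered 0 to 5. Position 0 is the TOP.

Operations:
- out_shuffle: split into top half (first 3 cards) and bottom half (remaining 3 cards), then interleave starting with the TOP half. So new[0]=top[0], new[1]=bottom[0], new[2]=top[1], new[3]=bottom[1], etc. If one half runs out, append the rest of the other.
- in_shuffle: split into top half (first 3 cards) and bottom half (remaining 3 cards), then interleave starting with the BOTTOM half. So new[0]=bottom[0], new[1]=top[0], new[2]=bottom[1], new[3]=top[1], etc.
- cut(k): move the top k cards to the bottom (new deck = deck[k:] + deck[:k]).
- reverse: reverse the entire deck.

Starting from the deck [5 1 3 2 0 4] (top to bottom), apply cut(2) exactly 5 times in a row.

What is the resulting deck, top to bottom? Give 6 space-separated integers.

After op 1 (cut(2)): [3 2 0 4 5 1]
After op 2 (cut(2)): [0 4 5 1 3 2]
After op 3 (cut(2)): [5 1 3 2 0 4]
After op 4 (cut(2)): [3 2 0 4 5 1]
After op 5 (cut(2)): [0 4 5 1 3 2]

Answer: 0 4 5 1 3 2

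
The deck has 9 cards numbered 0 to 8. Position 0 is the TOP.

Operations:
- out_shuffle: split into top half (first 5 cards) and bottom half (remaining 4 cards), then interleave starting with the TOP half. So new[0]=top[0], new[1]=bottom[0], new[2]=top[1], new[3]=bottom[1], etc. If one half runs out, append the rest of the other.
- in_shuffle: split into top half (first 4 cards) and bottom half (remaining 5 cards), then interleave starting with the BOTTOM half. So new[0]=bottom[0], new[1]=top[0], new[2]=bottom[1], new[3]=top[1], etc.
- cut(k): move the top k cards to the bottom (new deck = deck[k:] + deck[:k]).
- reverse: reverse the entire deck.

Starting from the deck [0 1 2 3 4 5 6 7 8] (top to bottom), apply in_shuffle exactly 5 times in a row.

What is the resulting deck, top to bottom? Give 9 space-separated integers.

After op 1 (in_shuffle): [4 0 5 1 6 2 7 3 8]
After op 2 (in_shuffle): [6 4 2 0 7 5 3 1 8]
After op 3 (in_shuffle): [7 6 5 4 3 2 1 0 8]
After op 4 (in_shuffle): [3 7 2 6 1 5 0 4 8]
After op 5 (in_shuffle): [1 3 5 7 0 2 4 6 8]

Answer: 1 3 5 7 0 2 4 6 8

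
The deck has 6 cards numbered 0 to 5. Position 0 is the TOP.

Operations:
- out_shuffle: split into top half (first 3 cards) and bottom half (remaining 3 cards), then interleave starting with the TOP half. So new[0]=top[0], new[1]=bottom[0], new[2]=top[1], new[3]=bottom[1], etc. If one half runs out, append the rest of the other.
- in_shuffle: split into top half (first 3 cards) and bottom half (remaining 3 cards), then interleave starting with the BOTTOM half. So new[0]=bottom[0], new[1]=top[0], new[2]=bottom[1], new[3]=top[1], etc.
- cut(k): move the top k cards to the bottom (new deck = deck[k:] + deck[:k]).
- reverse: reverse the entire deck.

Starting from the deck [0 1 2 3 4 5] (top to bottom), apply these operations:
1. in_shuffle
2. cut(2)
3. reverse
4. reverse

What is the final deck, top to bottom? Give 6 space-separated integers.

After op 1 (in_shuffle): [3 0 4 1 5 2]
After op 2 (cut(2)): [4 1 5 2 3 0]
After op 3 (reverse): [0 3 2 5 1 4]
After op 4 (reverse): [4 1 5 2 3 0]

Answer: 4 1 5 2 3 0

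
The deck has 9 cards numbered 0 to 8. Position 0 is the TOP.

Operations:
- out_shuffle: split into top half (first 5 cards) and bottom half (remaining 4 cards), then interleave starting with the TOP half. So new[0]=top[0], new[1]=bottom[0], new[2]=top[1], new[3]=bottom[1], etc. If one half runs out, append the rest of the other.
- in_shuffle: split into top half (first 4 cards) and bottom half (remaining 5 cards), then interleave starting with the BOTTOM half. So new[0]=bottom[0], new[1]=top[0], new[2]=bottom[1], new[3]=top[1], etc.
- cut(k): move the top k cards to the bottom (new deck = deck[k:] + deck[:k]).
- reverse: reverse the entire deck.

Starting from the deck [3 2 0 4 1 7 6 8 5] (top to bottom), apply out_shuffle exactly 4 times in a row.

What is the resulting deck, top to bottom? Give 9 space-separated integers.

Answer: 3 1 5 4 8 0 6 2 7

Derivation:
After op 1 (out_shuffle): [3 7 2 6 0 8 4 5 1]
After op 2 (out_shuffle): [3 8 7 4 2 5 6 1 0]
After op 3 (out_shuffle): [3 5 8 6 7 1 4 0 2]
After op 4 (out_shuffle): [3 1 5 4 8 0 6 2 7]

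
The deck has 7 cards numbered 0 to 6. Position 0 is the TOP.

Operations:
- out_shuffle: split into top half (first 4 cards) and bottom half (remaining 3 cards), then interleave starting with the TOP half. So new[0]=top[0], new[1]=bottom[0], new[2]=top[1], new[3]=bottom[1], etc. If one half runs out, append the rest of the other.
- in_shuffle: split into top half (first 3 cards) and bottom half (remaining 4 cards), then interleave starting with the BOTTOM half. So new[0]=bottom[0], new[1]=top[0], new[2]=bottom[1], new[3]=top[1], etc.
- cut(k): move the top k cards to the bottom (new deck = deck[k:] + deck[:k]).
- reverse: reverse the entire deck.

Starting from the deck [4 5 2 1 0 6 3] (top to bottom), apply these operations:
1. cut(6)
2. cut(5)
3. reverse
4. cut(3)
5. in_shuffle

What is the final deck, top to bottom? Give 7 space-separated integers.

After op 1 (cut(6)): [3 4 5 2 1 0 6]
After op 2 (cut(5)): [0 6 3 4 5 2 1]
After op 3 (reverse): [1 2 5 4 3 6 0]
After op 4 (cut(3)): [4 3 6 0 1 2 5]
After op 5 (in_shuffle): [0 4 1 3 2 6 5]

Answer: 0 4 1 3 2 6 5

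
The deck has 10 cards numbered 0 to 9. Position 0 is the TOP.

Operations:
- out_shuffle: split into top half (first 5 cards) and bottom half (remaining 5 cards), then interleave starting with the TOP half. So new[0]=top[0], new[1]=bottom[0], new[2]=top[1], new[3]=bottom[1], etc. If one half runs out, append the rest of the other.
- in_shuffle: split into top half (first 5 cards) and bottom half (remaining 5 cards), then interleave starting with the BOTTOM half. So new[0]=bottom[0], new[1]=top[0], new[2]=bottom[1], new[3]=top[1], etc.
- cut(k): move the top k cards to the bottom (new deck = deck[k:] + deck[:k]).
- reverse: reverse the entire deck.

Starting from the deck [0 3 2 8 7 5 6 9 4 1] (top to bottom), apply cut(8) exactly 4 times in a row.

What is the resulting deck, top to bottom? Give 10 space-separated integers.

Answer: 2 8 7 5 6 9 4 1 0 3

Derivation:
After op 1 (cut(8)): [4 1 0 3 2 8 7 5 6 9]
After op 2 (cut(8)): [6 9 4 1 0 3 2 8 7 5]
After op 3 (cut(8)): [7 5 6 9 4 1 0 3 2 8]
After op 4 (cut(8)): [2 8 7 5 6 9 4 1 0 3]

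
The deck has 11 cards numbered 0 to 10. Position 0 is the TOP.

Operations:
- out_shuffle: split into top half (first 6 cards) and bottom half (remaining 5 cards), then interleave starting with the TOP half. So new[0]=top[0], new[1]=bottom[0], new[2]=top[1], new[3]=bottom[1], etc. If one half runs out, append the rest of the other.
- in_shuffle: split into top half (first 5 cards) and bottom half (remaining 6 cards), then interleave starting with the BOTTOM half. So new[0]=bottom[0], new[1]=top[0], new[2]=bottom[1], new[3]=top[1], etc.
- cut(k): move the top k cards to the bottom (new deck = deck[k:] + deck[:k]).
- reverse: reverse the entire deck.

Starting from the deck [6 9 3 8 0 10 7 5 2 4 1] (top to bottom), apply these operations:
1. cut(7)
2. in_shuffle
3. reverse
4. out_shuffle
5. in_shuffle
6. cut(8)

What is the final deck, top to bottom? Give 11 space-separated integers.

After op 1 (cut(7)): [5 2 4 1 6 9 3 8 0 10 7]
After op 2 (in_shuffle): [9 5 3 2 8 4 0 1 10 6 7]
After op 3 (reverse): [7 6 10 1 0 4 8 2 3 5 9]
After op 4 (out_shuffle): [7 8 6 2 10 3 1 5 0 9 4]
After op 5 (in_shuffle): [3 7 1 8 5 6 0 2 9 10 4]
After op 6 (cut(8)): [9 10 4 3 7 1 8 5 6 0 2]

Answer: 9 10 4 3 7 1 8 5 6 0 2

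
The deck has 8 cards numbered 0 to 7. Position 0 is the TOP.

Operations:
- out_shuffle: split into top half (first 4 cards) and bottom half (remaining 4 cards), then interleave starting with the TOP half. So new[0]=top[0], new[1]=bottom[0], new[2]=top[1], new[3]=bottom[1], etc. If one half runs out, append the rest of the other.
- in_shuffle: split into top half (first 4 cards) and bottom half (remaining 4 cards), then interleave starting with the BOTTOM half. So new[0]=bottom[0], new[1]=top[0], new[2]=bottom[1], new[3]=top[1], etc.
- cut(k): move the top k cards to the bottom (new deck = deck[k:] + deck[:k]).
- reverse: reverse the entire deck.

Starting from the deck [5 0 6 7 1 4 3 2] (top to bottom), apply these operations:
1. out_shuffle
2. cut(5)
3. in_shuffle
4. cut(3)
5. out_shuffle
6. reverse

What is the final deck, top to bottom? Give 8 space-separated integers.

After op 1 (out_shuffle): [5 1 0 4 6 3 7 2]
After op 2 (cut(5)): [3 7 2 5 1 0 4 6]
After op 3 (in_shuffle): [1 3 0 7 4 2 6 5]
After op 4 (cut(3)): [7 4 2 6 5 1 3 0]
After op 5 (out_shuffle): [7 5 4 1 2 3 6 0]
After op 6 (reverse): [0 6 3 2 1 4 5 7]

Answer: 0 6 3 2 1 4 5 7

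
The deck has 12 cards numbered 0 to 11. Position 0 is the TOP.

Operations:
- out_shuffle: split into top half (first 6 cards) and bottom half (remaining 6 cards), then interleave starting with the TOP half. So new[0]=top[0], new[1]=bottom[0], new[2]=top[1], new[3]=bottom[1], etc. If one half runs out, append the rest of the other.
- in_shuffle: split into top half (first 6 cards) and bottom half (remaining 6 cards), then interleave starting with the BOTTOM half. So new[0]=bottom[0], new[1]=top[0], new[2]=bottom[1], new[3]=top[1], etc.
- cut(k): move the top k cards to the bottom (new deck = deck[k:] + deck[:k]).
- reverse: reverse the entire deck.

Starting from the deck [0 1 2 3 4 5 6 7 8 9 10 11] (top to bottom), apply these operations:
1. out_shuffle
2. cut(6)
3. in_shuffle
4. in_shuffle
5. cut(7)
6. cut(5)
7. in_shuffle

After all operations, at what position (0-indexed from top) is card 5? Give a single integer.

After op 1 (out_shuffle): [0 6 1 7 2 8 3 9 4 10 5 11]
After op 2 (cut(6)): [3 9 4 10 5 11 0 6 1 7 2 8]
After op 3 (in_shuffle): [0 3 6 9 1 4 7 10 2 5 8 11]
After op 4 (in_shuffle): [7 0 10 3 2 6 5 9 8 1 11 4]
After op 5 (cut(7)): [9 8 1 11 4 7 0 10 3 2 6 5]
After op 6 (cut(5)): [7 0 10 3 2 6 5 9 8 1 11 4]
After op 7 (in_shuffle): [5 7 9 0 8 10 1 3 11 2 4 6]
Card 5 is at position 0.

Answer: 0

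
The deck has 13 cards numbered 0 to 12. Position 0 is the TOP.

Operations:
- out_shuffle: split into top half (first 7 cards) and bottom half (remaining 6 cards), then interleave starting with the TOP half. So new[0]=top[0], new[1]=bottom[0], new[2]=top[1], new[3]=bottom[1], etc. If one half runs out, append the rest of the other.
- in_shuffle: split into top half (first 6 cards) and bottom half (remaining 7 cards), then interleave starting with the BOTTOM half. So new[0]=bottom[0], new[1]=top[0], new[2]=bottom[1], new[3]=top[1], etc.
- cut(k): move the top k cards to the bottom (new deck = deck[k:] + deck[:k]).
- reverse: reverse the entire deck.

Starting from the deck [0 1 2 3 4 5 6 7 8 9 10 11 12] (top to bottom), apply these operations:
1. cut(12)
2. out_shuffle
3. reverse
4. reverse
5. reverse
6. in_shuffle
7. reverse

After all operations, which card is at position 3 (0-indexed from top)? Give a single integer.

After op 1 (cut(12)): [12 0 1 2 3 4 5 6 7 8 9 10 11]
After op 2 (out_shuffle): [12 6 0 7 1 8 2 9 3 10 4 11 5]
After op 3 (reverse): [5 11 4 10 3 9 2 8 1 7 0 6 12]
After op 4 (reverse): [12 6 0 7 1 8 2 9 3 10 4 11 5]
After op 5 (reverse): [5 11 4 10 3 9 2 8 1 7 0 6 12]
After op 6 (in_shuffle): [2 5 8 11 1 4 7 10 0 3 6 9 12]
After op 7 (reverse): [12 9 6 3 0 10 7 4 1 11 8 5 2]
Position 3: card 3.

Answer: 3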